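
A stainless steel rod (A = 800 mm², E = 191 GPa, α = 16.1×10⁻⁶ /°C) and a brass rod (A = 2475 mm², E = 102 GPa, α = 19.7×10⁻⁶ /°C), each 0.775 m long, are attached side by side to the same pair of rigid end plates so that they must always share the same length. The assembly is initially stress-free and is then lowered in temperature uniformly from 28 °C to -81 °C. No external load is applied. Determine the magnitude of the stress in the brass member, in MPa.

σ ≈ 15.1 MPa (tensile)

Equilibrium of a rigid end plate with no external load gives equal and opposite internal forces ±P in the two members. Since α_{brass} > α_{stainless steel}, cooling drives the brass into tension and the stainless steel into compression.
Setting the final lengths equal and cancelling L: (α₁ − α₂)ΔT = P/(A₁E₁) + P/(A₂E₂).
|α₁ − α₂|·ΔT = 3.6×10⁻⁶ × 109 = 0.0003924.
1/(A₁E₁) + 1/(A₂E₂) = 1/(800×191×10³) + 1/(2475×102×10³) = 1.051×10⁻⁸ N⁻¹.
So P = 0.0003924 / 1.051×10⁻⁸ = 37.35 kN.
σ_{brass} = P/A₂ = 37350/2475 = 15.09 MPa, tensile.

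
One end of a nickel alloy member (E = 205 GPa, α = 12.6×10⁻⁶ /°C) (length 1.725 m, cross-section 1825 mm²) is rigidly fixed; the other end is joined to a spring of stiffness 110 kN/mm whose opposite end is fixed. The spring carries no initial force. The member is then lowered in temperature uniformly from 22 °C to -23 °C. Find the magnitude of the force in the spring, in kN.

P ≈ 71.4 kN

Free thermal contraction: δ_free = αΔT L = 12.6×10⁻⁶ × 45 × 1725 = 0.9781 mm.
With a force P in the spring, the elastic change of the member is PL/(AE) and that of the spring is P/k; compatibility requires their sum to equal δ_free.
So P = δ_free / [L/(AE) + 1/k] = 0.9781 / [ 1725/(1825×205×10³) + 1/(110×10³) ].
P = 0.9781 / 1.37×10⁻⁵ = 71380 N.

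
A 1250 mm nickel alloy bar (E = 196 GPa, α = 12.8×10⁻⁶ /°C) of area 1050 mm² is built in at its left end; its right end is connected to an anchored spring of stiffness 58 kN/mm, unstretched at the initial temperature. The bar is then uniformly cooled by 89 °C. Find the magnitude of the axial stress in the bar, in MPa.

σ ≈ 58.2 MPa (tensile)

The unrestrained thermal change is αΔT L = 12.8×10⁻⁶ × 89 × 1250 = 1.424 mm.
Let P be the tensile force in the spring. The bar extends elastically by PL/(AE) and the spring stretches by P/k; together these equal δ_free.
So P = δ_free / [L/(AE) + 1/k] = 1.424 / [ 1250/(1050×196×10³) + 1/(58×10³) ].
P = 1.424 / 2.332×10⁻⁵ = 61080 N.
σ = P/A = 61080/1050 = 58.17 MPa.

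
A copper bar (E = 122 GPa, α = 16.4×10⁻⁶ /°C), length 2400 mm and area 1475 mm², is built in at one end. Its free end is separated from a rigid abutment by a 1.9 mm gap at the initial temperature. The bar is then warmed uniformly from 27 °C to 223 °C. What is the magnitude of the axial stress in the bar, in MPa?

Unrestrained expansion: δ_free = αΔT L = 16.4×10⁻⁶ × 196 × 2400 = 7.715 mm.
This exceeds the 1.9 mm gap, so the wall pushes back. The portion of expansion that must be recovered elastically is δ_free − gap = 7.715 − 1.9 = 5.815 mm.
Compatibility: PL/(AE) = 5.815 mm, so σ = P/A = E × (5.815/2400) = 295.6 MPa.

σ ≈ 296 MPa (compressive)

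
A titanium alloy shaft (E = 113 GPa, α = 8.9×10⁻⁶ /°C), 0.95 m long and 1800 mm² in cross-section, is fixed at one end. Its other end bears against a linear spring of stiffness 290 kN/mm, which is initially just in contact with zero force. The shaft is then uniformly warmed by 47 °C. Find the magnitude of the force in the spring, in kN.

If the spring were absent the shaft would lengthen by αΔT L = 8.9×10⁻⁶ × 47 × 950 = 0.3974 mm.
Let P be the compressive force at the spring. The shaft shortens elastically by PL/(AE) and the spring compresses by P/k; together these equal δ_free.
So P = δ_free / [L/(AE) + 1/k] = 0.3974 / [ 950/(1800×113×10³) + 1/(290×10³) ].
P = 0.3974 / 8.119×10⁻⁶ = 48950 N.

P ≈ 48.9 kN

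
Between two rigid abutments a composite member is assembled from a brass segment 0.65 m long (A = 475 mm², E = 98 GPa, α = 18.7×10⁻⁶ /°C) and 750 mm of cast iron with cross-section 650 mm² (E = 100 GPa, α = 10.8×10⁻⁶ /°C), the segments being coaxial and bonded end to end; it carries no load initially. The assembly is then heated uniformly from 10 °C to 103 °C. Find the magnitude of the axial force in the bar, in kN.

P ≈ 73.9 kN (compressive)

If the supports were absent, the total length change would be Σ αᵢΔT Lᵢ = 18.7×10⁻⁶×93×650 + 10.8×10⁻⁶×93×750 = 1.884 mm.
The rigid supports impose zero overall length change; the single axial force P common to all segments must satisfy P Σ Lᵢ/(AᵢEᵢ) = δ_free.
The series flexibility is Σ Lᵢ/(AᵢEᵢ) = 650/(475×98×10³) + 750/(650×100×10³) = 2.55×10⁻⁵ mm/N.
Hence P = δ_free / Σ(L/AE) = 1.884/2.55×10⁻⁵ = 73.87 kN (compressive).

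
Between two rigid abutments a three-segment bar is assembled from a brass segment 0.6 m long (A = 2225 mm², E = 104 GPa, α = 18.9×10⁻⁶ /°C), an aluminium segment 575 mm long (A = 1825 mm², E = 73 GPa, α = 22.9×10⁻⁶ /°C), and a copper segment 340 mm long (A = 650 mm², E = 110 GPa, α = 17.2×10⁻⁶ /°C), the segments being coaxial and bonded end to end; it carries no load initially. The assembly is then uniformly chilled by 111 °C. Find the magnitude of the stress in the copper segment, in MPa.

Free thermal contraction of the whole bar: Σ αᵢΔT Lᵢ = 18.9×10⁻⁶×111×600 + 22.9×10⁻⁶×111×575 + 17.2×10⁻⁶×111×340 = 3.369 mm.
Since the ends are fixed, an axial force P builds up, equal in every segment, with P · Σ Lᵢ/(AᵢEᵢ) = δ_free.
Σ Lᵢ/(AᵢEᵢ) = 600/(2225×104×10³) + 575/(1825×73×10³) + 340/(650×110×10³) = 1.166×10⁻⁵ mm/N.
P = 3.369 / 1.166×10⁻⁵ = 288900 N = 288.9 kN, tensile.
σ_{copper} = P / A = 288900 / 650 = 444.4 MPa.

σ ≈ 444 MPa (tensile)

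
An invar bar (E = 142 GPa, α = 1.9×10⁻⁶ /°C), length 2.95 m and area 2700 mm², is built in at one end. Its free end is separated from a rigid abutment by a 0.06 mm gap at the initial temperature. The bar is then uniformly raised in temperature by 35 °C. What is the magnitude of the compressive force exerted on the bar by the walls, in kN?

Free thermal elongation = αΔT L = 1.9×10⁻⁶ × 35 × 2950 = 0.1962 mm.
After closing the 0.06 mm clearance, 0.1962 − 0.06 = 0.1362 mm of expansion remains to be suppressed by the wall.
That suppressed elongation corresponds to σ = E·Δ/L = 142×10³ × 0.1362/2950 = 6.555 MPa.
Force on the wall = σA = 6.555 × 2700 mm² = 17.7 kN.

P ≈ 17.7 kN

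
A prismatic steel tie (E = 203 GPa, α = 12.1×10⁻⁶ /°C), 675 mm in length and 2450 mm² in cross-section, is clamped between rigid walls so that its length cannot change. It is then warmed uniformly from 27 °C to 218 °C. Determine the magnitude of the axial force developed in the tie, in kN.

P ≈ 1150 kN (compressive)

With zero net strain, σ = E·αΔT = 203 GPa × 12.1×10⁻⁶ × 191 = 469.2 MPa.
Axial force P = σA = 469.2 × 2450 = 1.149×10⁶ N = 1149 kN, compressive.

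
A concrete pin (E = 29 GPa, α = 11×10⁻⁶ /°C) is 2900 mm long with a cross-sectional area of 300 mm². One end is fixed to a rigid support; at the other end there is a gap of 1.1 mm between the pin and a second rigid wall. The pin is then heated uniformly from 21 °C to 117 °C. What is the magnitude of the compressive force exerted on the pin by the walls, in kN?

Free thermal elongation = αΔT L = 11×10⁻⁶ × 96 × 2900 = 3.062 mm.
After closing the 1.1 mm clearance, 3.062 − 1.1 = 1.962 mm of expansion remains to be suppressed by the wall.
That suppressed elongation corresponds to σ = E·Δ/L = 29×10³ × 1.962/2900 = 19.62 MPa.
Force on the wall = σA = 19.62 × 300 mm² = 5.887 kN.

P ≈ 5.89 kN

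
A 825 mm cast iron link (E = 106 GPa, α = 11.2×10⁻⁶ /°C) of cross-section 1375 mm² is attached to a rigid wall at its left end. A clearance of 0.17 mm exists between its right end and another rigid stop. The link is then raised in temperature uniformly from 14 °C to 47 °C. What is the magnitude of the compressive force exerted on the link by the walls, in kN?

Free thermal elongation = αΔT L = 11.2×10⁻⁶ × 33 × 825 = 0.3049 mm.
The gap closes (δ_free > 0.17 mm) and the wall then resists a further 0.3049 − 0.17 = 0.1349 mm of expansion.
That suppressed elongation corresponds to σ = E·Δ/L = 106×10³ × 0.1349/825 = 17.34 MPa.
Force on the wall = σA = 17.34 × 1375 mm² = 23.84 kN.

P ≈ 23.8 kN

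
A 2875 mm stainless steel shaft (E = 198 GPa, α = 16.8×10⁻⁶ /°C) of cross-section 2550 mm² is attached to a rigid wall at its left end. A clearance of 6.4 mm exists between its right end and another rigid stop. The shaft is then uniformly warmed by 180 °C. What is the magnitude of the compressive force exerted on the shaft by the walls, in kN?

Free thermal elongation = αΔT L = 16.8×10⁻⁶ × 180 × 2875 = 8.694 mm.
After closing the 6.4 mm clearance, 8.694 − 6.4 = 2.294 mm of expansion remains to be suppressed by the wall.
That suppressed elongation corresponds to σ = E·Δ/L = 198×10³ × 2.294/2875 = 158 MPa.
Force on the wall = σA = 158 × 2550 mm² = 402.9 kN.

P ≈ 403 kN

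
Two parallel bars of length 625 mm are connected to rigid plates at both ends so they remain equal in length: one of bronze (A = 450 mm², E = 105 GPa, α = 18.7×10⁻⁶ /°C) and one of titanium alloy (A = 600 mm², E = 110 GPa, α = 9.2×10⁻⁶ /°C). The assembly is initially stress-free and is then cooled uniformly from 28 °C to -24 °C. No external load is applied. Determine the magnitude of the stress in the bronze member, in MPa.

Equilibrium of a rigid end plate with no external load gives equal and opposite internal forces ±P in the two members. Since α_{bronze} > α_{titanium alloy}, cooling drives the bronze into tension and the titanium alloy into compression.
Compatibility of the two members (thermal + elastic change equal): (α₁ − α₂)ΔT = P·[1/(A₁E₁) + 1/(A₂E₂)].
|α₁ − α₂|·ΔT = 9.5×10⁻⁶ × 52 = 0.000494.
1/(A₁E₁) + 1/(A₂E₂) = 1/(450×105×10³) + 1/(600×110×10³) = 3.632×10⁻⁸ N⁻¹.
So P = 0.000494 / 3.632×10⁻⁸ = 13.6 kN.
σ_{bronze} = P/A₁ = 13600/450 = 30.23 MPa, tensile.

σ ≈ 30.2 MPa (tensile)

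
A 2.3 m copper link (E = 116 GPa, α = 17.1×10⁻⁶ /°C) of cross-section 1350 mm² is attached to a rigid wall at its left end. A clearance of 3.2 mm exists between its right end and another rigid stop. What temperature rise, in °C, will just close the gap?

Contact occurs when the free expansion equals the gap: αΔT L = 3.2 mm.
ΔT = 3.2 / (17.1×10⁻⁶ × 2300) = 81.36 °C.

ΔT ≈ 81.4 °C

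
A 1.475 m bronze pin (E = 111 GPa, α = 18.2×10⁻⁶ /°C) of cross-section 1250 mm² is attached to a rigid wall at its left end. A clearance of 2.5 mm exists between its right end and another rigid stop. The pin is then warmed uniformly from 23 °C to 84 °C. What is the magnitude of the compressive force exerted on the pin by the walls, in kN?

Unrestrained expansion: δ_free = αΔT L = 18.2×10⁻⁶ × 61 × 1475 = 1.638 mm.
This is smaller than the 2.5 mm clearance, so the pin expands freely without reaching the stop — the stress is zero.

P ≈ 0 kN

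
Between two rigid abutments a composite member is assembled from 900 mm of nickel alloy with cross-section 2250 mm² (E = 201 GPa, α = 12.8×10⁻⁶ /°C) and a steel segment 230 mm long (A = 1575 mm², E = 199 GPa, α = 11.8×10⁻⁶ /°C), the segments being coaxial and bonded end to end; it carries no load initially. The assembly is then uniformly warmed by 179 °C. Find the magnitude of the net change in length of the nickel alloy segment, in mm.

|ΔL| ≈ 0.201 mm

If the supports were absent, the total length change would be Σ αᵢΔT Lᵢ = 12.8×10⁻⁶×179×900 + 11.8×10⁻⁶×179×230 = 2.548 mm.
Since the ends are fixed, an axial force P builds up, equal in every segment, with P · Σ Lᵢ/(AᵢEᵢ) = δ_free.
Σ Lᵢ/(AᵢEᵢ) = 900/(2250×201×10³) + 230/(1575×199×10³) = 2.724×10⁻⁶ mm/N.
P = 2.548 / 2.724×10⁻⁶ = 935400 N = 935.4 kN, compressive.
For the nickel alloy segment, free thermal change = 12.8×10⁻⁶×179×900 = 2.062 mm and elastic change from P = 935400×900/(2250×201×10³) = 1.861 mm; these oppose, so the net change is 0.201 mm (segment lengthens).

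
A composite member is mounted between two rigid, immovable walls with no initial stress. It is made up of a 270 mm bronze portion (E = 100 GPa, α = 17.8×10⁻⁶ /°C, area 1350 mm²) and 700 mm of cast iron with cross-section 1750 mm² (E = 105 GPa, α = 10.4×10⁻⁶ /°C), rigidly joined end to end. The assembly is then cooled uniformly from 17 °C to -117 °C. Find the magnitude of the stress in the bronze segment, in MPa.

With the walls removed the bar would change length by δ_free = Σ αᵢΔT Lᵢ = 17.8×10⁻⁶×134×270 + 10.4×10⁻⁶×134×700 = 1.62 mm.
The rigid supports impose zero overall length change; the single axial force P common to all segments must satisfy P Σ Lᵢ/(AᵢEᵢ) = δ_free.
The series flexibility is Σ Lᵢ/(AᵢEᵢ) = 270/(1350×100×10³) + 700/(1750×105×10³) = 5.81×10⁻⁶ mm/N.
So P = 1.62 / 5.81×10⁻⁶ = 278.8 kN, tensile.
σ_{bronze} = P / A = 278800 / 1350 = 206.5 MPa.

σ ≈ 206 MPa (tensile)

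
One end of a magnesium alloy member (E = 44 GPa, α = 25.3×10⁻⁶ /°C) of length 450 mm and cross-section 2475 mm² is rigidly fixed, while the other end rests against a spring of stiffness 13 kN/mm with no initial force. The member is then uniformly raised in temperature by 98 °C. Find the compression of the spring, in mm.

The unrestrained thermal change is αΔT L = 25.3×10⁻⁶ × 98 × 450 = 1.116 mm.
With a force P in the spring, the elastic change of the member is PL/(AE) and that of the spring is P/k; compatibility requires their sum to equal δ_free.
So P = δ_free / [L/(AE) + 1/k] = 1.116 / [ 450/(2475×44×10³) + 1/(13×10³) ].
P = 1.116 / 8.106×10⁻⁵ = 13770 N.
Spring compression = P/k = 13770/(13×10³) = 1.059 mm.

δ ≈ 1.06 mm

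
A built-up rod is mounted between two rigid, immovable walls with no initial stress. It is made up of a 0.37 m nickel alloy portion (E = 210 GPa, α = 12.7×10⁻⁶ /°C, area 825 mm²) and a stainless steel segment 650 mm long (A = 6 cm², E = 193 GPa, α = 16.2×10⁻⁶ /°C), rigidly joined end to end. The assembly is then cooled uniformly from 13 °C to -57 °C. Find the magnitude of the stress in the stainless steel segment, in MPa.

σ ≈ 229 MPa (tensile)

Free thermal contraction of the whole bar: Σ αᵢΔT Lᵢ = 12.7×10⁻⁶×70×370 + 16.2×10⁻⁶×70×650 = 1.066 mm.
The rigid supports impose zero overall length change; the single axial force P common to all segments must satisfy P Σ Lᵢ/(AᵢEᵢ) = δ_free.
Σ Lᵢ/(AᵢEᵢ) = 370/(825×210×10³) + 650/(600×193×10³) = 7.749×10⁻⁶ mm/N.
P = 1.066 / 7.749×10⁻⁶ = 137600 N = 137.6 kN, tensile.
σ_{stainless steel} = P / A = 137600 / 600 = 229.3 MPa.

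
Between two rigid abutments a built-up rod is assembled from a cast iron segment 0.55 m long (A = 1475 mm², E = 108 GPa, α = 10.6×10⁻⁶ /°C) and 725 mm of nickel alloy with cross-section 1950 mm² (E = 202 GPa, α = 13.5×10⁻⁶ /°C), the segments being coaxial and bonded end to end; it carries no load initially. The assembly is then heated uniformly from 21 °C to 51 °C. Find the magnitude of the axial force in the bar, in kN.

With the walls removed the bar would change length by δ_free = Σ αᵢΔT Lᵢ = 10.6×10⁻⁶×30×550 + 13.5×10⁻⁶×30×725 = 0.4685 mm.
The rigid supports impose zero overall length change; the single axial force P common to all segments must satisfy P Σ Lᵢ/(AᵢEᵢ) = δ_free.
Σ Lᵢ/(AᵢEᵢ) = 550/(1475×108×10³) + 725/(1950×202×10³) = 5.293×10⁻⁶ mm/N.
So P = 0.4685 / 5.293×10⁻⁶ = 88.51 kN, compressive.

P ≈ 88.5 kN (compressive)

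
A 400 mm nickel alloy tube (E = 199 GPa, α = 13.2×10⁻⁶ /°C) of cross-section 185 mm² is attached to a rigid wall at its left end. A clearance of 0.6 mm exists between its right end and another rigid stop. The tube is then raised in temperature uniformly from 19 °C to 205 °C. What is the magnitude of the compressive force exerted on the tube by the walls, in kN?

If the wall were absent the tube would grow by αΔT L = 13.2×10⁻⁶ × 186 × 400 = 0.9821 mm.
After closing the 0.6 mm clearance, 0.9821 − 0.6 = 0.3821 mm of expansion remains to be suppressed by the wall.
So σ = E(δ_free − g)/L = 199×10³ × 0.3821/400 = 190.1 MPa.
P = σA = 190.1 × 185 = 35.17 kN.

P ≈ 35.2 kN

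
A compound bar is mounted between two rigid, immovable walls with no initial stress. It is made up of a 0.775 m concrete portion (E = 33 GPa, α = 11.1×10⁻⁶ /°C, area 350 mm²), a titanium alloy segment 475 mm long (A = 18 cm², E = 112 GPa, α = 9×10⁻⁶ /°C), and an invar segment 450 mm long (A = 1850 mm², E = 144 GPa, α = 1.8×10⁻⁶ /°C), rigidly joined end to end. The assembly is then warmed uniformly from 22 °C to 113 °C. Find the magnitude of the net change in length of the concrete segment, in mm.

Free thermal expansion of the whole bar: Σ αᵢΔT Lᵢ = 11.1×10⁻⁶×91×775 + 9×10⁻⁶×91×475 + 1.8×10⁻⁶×91×450 = 1.246 mm.
The walls prevent any net length change, so an axial force P (same in every segment) develops. Compatibility: P · Σ Lᵢ/(AᵢEᵢ) = δ_free.
Σ Lᵢ/(AᵢEᵢ) = 775/(350×33×10³) + 475/(1800×112×10³) + 450/(1850×144×10³) = 7.114×10⁻⁵ mm/N.
So P = 1.246 / 7.114×10⁻⁵ = 17.51 kN, compressive.
For the concrete segment, free thermal change = 11.1×10⁻⁶×91×775 = 0.7828 mm and elastic change from P = 17510×775/(350×33×10³) = 1.175 mm; these oppose, so the net change is 0.392 mm (segment shortens).

|ΔL| ≈ 0.392 mm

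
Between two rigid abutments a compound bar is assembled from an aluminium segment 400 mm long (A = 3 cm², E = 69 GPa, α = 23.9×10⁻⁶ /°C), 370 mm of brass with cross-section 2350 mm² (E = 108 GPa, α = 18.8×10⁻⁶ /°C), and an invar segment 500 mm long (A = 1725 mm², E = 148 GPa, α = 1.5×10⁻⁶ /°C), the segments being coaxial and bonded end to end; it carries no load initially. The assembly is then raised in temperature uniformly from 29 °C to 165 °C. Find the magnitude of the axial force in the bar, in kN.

P ≈ 103 kN (compressive)

If the supports were absent, the total length change would be Σ αᵢΔT Lᵢ = 23.9×10⁻⁶×136×400 + 18.8×10⁻⁶×136×370 + 1.5×10⁻⁶×136×500 = 2.348 mm.
The rigid supports impose zero overall length change; the single axial force P common to all segments must satisfy P Σ Lᵢ/(AᵢEᵢ) = δ_free.
The series flexibility is Σ Lᵢ/(AᵢEᵢ) = 400/(300×69×10³) + 370/(2350×108×10³) + 500/(1725×148×10³) = 2.274×10⁻⁵ mm/N.
Hence P = δ_free / Σ(L/AE) = 2.348/2.274×10⁻⁵ = 103.3 kN (compressive).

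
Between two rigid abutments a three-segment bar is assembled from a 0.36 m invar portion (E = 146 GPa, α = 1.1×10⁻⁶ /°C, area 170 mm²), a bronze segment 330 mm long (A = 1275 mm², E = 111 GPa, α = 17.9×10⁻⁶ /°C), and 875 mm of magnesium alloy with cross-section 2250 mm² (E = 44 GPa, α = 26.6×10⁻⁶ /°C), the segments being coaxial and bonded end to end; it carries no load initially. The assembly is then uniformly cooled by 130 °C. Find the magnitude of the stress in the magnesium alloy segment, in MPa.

Free thermal contraction of the whole bar: Σ αᵢΔT Lᵢ = 1.1×10⁻⁶×130×360 + 17.9×10⁻⁶×130×330 + 26.6×10⁻⁶×130×875 = 3.845 mm.
The walls prevent any net length change, so an axial force P (same in every segment) develops. Compatibility: P · Σ Lᵢ/(AᵢEᵢ) = δ_free.
The series flexibility is Σ Lᵢ/(AᵢEᵢ) = 360/(170×146×10³) + 330/(1275×111×10³) + 875/(2250×44×10³) = 2.567×10⁻⁵ mm/N.
P = 3.845 / 2.567×10⁻⁵ = 149800 N = 149.8 kN, tensile.
σ_{magnesium alloy} = P / A = 149800 / 2250 = 66.56 MPa.

σ ≈ 66.6 MPa (tensile)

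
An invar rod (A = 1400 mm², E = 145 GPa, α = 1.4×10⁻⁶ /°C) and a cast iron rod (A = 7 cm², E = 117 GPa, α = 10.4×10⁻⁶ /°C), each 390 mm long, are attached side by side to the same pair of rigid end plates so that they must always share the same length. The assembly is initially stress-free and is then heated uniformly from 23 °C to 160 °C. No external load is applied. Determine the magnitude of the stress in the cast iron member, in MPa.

The cast iron has the larger α, so on heating it would change length more than the invar if both were free. The rigid plates force a common final length, so the cast iron is put into compression and the invar into tension, with equal and opposite forces P (no external load).
Compatibility of the two members (thermal + elastic change equal): (α₁ − α₂)ΔT = P·[1/(A₁E₁) + 1/(A₂E₂)].
|α₁ − α₂|·ΔT = 9×10⁻⁶ × 137 = 0.001233.
1/(A₁E₁) + 1/(A₂E₂) = 1/(1400×145×10³) + 1/(700×117×10³) = 1.714×10⁻⁸ N⁻¹.
P = 0.001233 / 1.714×10⁻⁸ = 71950 N = 71.95 kN.
σ_{cast iron} = P/A₂ = 71950/700 = 102.8 MPa, compressive.

σ ≈ 103 MPa (compressive)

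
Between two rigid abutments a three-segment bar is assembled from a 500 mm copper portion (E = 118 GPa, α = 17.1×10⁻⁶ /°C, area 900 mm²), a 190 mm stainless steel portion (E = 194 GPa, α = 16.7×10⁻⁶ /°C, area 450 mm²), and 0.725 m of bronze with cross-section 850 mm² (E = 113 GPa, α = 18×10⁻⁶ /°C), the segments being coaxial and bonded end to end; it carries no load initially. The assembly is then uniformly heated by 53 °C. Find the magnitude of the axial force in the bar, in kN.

P ≈ 91 kN (compressive)

Free thermal expansion of the whole bar: Σ αᵢΔT Lᵢ = 17.1×10⁻⁶×53×500 + 16.7×10⁻⁶×53×190 + 18×10⁻⁶×53×725 = 1.313 mm.
Since the ends are fixed, an axial force P builds up, equal in every segment, with P · Σ Lᵢ/(AᵢEᵢ) = δ_free.
The series flexibility is Σ Lᵢ/(AᵢEᵢ) = 500/(900×118×10³) + 190/(450×194×10³) + 725/(850×113×10³) = 1.443×10⁻⁵ mm/N.
So P = 1.313 / 1.443×10⁻⁵ = 90.97 kN, compressive.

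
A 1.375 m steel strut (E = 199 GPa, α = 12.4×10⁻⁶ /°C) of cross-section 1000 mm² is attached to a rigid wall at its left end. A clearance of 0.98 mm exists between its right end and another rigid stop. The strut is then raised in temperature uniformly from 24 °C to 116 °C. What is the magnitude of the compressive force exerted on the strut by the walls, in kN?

If the wall were absent the strut would grow by αΔT L = 12.4×10⁻⁶ × 92 × 1375 = 1.569 mm.
This exceeds the 0.98 mm gap, so the wall pushes back. The portion of expansion that must be recovered elastically is δ_free − gap = 1.569 − 0.98 = 0.5886 mm.
So σ = E(δ_free − g)/L = 199×10³ × 0.5886/1375 = 85.19 MPa.
Force on the wall = σA = 85.19 × 1000 mm² = 85.19 kN.

P ≈ 85.2 kN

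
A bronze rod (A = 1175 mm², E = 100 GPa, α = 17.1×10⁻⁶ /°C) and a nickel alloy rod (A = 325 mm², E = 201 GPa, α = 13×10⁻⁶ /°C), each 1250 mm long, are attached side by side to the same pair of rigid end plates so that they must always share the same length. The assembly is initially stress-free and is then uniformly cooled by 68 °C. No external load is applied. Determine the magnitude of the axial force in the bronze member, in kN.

The bronze has the larger α, so on cooling it would change length more than the nickel alloy if both were free. The rigid plates force a common final length, so the bronze is put into tension and the nickel alloy into compression, with equal and opposite forces P (no external load).
Equating the net (thermal + elastic) strains gives |α₁ − α₂|·ΔT = P·[1/(A₁E₁) + 1/(A₂E₂)].
|α₁ − α₂|·ΔT = 4.1×10⁻⁶ × 68 = 0.0002788.
1/(A₁E₁) + 1/(A₂E₂) = 1/(1175×100×10³) + 1/(325×201×10³) = 2.382×10⁻⁸ N⁻¹.
P = 0.0002788 / 2.382×10⁻⁸ = 11710 N = 11.71 kN.

P ≈ 11.7 kN (tensile in the bronze)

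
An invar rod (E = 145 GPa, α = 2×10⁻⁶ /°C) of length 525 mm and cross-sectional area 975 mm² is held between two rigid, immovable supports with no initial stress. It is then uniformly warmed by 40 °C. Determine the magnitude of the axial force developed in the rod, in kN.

With zero net strain, σ = E·αΔT = 145 GPa × 2×10⁻⁶ × 40 = 11.6 MPa.
Axial force P = σA = 11.6 × 975 = 11310 N = 11.31 kN, compressive.

P ≈ 11.3 kN (compressive)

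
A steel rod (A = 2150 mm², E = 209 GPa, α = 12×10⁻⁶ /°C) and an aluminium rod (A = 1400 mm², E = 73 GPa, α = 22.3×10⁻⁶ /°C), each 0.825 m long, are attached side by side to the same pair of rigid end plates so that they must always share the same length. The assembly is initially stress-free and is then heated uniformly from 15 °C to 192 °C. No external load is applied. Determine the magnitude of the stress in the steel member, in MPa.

σ ≈ 70.6 MPa (tensile)

The aluminium has the larger α, so on heating it would change length more than the steel if both were free. The rigid plates force a common final length, so the aluminium is put into compression and the steel into tension, with equal and opposite forces P (no external load).
Compatibility of the two members (thermal + elastic change equal): (α₁ − α₂)ΔT = P·[1/(A₁E₁) + 1/(A₂E₂)].
|α₁ − α₂|·ΔT = 10.3×10⁻⁶ × 177 = 0.001823.
1/(A₁E₁) + 1/(A₂E₂) = 1/(2150×209×10³) + 1/(1400×73×10³) = 1.201×10⁻⁸ N⁻¹.
P = 0.001823 / 1.201×10⁻⁸ = 151800 N = 151.8 kN.
σ_{steel} = P/A₁ = 151800/2150 = 70.6 MPa, tensile.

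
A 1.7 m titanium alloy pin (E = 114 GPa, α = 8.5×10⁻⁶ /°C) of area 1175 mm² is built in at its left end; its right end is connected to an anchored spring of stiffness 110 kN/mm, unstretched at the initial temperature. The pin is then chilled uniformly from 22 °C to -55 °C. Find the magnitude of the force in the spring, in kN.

P ≈ 51.1 kN

Free thermal contraction: δ_free = αΔT L = 8.5×10⁻⁶ × 77 × 1700 = 1.113 mm.
Let P be the tensile force in the spring. The pin extends elastically by PL/(AE) and the spring stretches by P/k; together these equal δ_free.
P [ L/(AE) + 1/k ] = δ_free → P [ 1700/(1175×114×10³) + 1/(110×10³) ] = 1.113.
P = 1.113 / 2.178×10⁻⁵ = 51080 N.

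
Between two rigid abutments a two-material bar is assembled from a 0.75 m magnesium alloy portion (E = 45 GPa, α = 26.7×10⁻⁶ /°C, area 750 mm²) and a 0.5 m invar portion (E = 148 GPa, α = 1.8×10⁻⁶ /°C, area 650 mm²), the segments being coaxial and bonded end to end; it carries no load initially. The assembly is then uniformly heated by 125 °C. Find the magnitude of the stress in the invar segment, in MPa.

With the walls removed the bar would change length by δ_free = Σ αᵢΔT Lᵢ = 26.7×10⁻⁶×125×750 + 1.8×10⁻⁶×125×500 = 2.616 mm.
The walls prevent any net length change, so an axial force P (same in every segment) develops. Compatibility: P · Σ Lᵢ/(AᵢEᵢ) = δ_free.
Σ Lᵢ/(AᵢEᵢ) = 750/(750×45×10³) + 500/(650×148×10³) = 2.742×10⁻⁵ mm/N.
Hence P = δ_free / Σ(L/AE) = 2.616/2.742×10⁻⁵ = 95.39 kN (compressive).
σ_{invar} = P / A = 95390 / 650 = 146.8 MPa.

σ ≈ 147 MPa (compressive)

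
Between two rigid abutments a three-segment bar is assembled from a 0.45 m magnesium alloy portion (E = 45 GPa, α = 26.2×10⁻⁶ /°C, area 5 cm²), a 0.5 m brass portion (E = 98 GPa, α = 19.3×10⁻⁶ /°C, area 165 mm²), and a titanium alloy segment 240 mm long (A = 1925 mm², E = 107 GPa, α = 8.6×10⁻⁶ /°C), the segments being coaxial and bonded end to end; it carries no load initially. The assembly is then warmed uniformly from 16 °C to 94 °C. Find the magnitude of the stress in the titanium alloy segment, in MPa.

Free thermal expansion of the whole bar: Σ αᵢΔT Lᵢ = 26.2×10⁻⁶×78×450 + 19.3×10⁻⁶×78×500 + 8.6×10⁻⁶×78×240 = 1.833 mm.
Since the ends are fixed, an axial force P builds up, equal in every segment, with P · Σ Lᵢ/(AᵢEᵢ) = δ_free.
The series flexibility is Σ Lᵢ/(AᵢEᵢ) = 450/(500×45×10³) + 500/(165×98×10³) + 240/(1925×107×10³) = 5.209×10⁻⁵ mm/N.
P = 1.833 / 5.209×10⁻⁵ = 35200 N = 35.2 kN, compressive.
σ_{titanium alloy} = P / A = 35200 / 1925 = 18.28 MPa.

σ ≈ 18.3 MPa (compressive)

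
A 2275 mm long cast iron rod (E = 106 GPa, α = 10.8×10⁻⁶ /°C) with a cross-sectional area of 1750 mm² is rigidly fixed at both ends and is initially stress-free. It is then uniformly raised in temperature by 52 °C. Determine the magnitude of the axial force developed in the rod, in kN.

Full restraint means ε = 0, so the stress is σ = EαΔT = 106×10³ × 10.8×10⁻⁶ × 52 = 59.53 MPa.
P = AEαΔT = 1750 × 106×10³ × 10.8×10⁻⁶ × 52 = 104.2 kN (compressive).

P ≈ 104 kN (compressive)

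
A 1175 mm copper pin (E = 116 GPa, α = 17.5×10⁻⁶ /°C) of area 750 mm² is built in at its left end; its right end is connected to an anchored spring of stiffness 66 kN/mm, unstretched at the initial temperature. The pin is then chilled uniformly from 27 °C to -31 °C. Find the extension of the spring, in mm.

The unrestrained thermal change is αΔT L = 17.5×10⁻⁶ × 58 × 1175 = 1.193 mm.
With a force P in the spring, the elastic change of the pin is PL/(AE) and that of the spring is P/k; compatibility requires their sum to equal δ_free.
So P = δ_free / [L/(AE) + 1/k] = 1.193 / [ 1175/(750×116×10³) + 1/(66×10³) ].
P = 1.193 / 2.866×10⁻⁵ = 41620 N.
Spring extension = P/k = 41620/(66×10³) = 0.6306 mm.

δ ≈ 0.631 mm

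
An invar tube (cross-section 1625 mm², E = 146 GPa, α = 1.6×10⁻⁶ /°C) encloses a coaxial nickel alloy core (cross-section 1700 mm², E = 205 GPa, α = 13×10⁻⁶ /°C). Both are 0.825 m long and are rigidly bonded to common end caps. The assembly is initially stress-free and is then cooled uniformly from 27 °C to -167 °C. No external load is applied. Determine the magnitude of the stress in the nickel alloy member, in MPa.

The nickel alloy has the larger α, so on cooling it would change length more than the invar if both were free. The rigid plates force a common final length, so the nickel alloy is put into tension and the invar into compression, with equal and opposite forces P (no external load).
Equating the net (thermal + elastic) strains gives |α₁ − α₂|·ΔT = P·[1/(A₁E₁) + 1/(A₂E₂)].
|α₁ − α₂|·ΔT = 11.4×10⁻⁶ × 194 = 0.002212.
1/(A₁E₁) + 1/(A₂E₂) = 1/(1625×146×10³) + 1/(1700×205×10³) = 7.084×10⁻⁹ N⁻¹.
So P = 0.002212 / 7.084×10⁻⁹ = 312.2 kN.
σ_{nickel alloy} = P/A₂ = 312200/1700 = 183.6 MPa, tensile.

σ ≈ 184 MPa (tensile)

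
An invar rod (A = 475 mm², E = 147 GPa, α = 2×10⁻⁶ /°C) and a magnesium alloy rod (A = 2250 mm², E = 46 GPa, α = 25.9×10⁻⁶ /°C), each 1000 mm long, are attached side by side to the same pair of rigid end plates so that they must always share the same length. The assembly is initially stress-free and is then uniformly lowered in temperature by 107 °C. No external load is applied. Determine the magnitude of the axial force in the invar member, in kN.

Both members must finish at the same length. With the larger α, the magnesium alloy tends to over-contract; the plates restrain it, putting the magnesium alloy in tension and the invar in compression. With no external load the two internal forces are equal and opposite, magnitude P.
Compatibility of the two members (thermal + elastic change equal): (α₁ − α₂)ΔT = P·[1/(A₁E₁) + 1/(A₂E₂)].
|α₁ − α₂|·ΔT = 23.9×10⁻⁶ × 107 = 0.002557.
1/(A₁E₁) + 1/(A₂E₂) = 1/(475×147×10³) + 1/(2250×46×10³) = 2.398×10⁻⁸ N⁻¹.
So P = 0.002557 / 2.398×10⁻⁸ = 106.6 kN.

P ≈ 107 kN (compressive in the invar)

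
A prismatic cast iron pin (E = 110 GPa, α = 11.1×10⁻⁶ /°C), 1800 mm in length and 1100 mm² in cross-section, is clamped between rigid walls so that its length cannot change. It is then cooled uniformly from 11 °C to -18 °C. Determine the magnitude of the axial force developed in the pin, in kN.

With zero net strain, σ = E·αΔT = 110 GPa × 11.1×10⁻⁶ × 29 = 35.41 MPa.
Then P = σA = 35.41 × 1100 mm² = 38.95 kN, tensile.

P ≈ 38.9 kN (tensile)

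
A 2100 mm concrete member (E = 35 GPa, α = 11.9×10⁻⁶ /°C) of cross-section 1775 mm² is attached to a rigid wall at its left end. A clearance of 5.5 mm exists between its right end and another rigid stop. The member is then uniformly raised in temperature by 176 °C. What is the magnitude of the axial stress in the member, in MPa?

σ ≈ 0 MPa

If the wall were absent the member would grow by αΔT L = 11.9×10⁻⁶ × 176 × 2100 = 4.398 mm.
Since δ_free = 4.4 mm is less than the 5.5 mm gap, the member never touches the wall. No axial force develops.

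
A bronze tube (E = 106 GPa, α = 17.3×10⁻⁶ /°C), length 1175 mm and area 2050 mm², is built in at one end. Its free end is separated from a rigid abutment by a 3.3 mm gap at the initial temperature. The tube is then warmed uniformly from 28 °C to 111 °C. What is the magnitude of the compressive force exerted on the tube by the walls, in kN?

Unrestrained expansion: δ_free = αΔT L = 17.3×10⁻⁶ × 83 × 1175 = 1.687 mm.
This is smaller than the 3.3 mm clearance, so the tube expands freely without reaching the stop — the stress is zero.

P ≈ 0 kN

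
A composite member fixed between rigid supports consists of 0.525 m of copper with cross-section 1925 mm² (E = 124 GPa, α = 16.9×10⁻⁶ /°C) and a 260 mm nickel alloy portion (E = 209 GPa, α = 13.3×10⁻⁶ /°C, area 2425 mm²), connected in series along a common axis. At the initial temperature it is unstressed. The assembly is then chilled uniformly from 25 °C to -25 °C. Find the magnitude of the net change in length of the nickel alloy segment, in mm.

|ΔL| ≈ 0.0563 mm

Free thermal contraction of the whole bar: Σ αᵢΔT Lᵢ = 16.9×10⁻⁶×50×525 + 13.3×10⁻⁶×50×260 = 0.6165 mm.
The walls prevent any net length change, so an axial force P (same in every segment) develops. Compatibility: P · Σ Lᵢ/(AᵢEᵢ) = δ_free.
The series flexibility is Σ Lᵢ/(AᵢEᵢ) = 525/(1925×124×10³) + 260/(2425×209×10³) = 2.712×10⁻⁶ mm/N.
P = 0.6165 / 2.712×10⁻⁶ = 227300 N = 227.3 kN, tensile.
For the nickel alloy segment, free thermal change = 13.3×10⁻⁶×50×260 = 0.1729 mm and elastic change from P = 227300×260/(2425×209×10³) = 0.1166 mm; these oppose, so the net change is 0.0563 mm (segment shortens).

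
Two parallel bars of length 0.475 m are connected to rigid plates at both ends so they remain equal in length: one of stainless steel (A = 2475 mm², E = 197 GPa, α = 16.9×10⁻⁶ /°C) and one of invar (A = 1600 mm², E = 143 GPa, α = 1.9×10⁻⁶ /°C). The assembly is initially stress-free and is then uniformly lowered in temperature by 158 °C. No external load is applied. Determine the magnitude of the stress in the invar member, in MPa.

σ ≈ 231 MPa (compressive)

The stainless steel has the larger α, so on cooling it would change length more than the invar if both were free. The rigid plates force a common final length, so the stainless steel is put into tension and the invar into compression, with equal and opposite forces P (no external load).
Compatibility of the two members (thermal + elastic change equal): (α₁ − α₂)ΔT = P·[1/(A₁E₁) + 1/(A₂E₂)].
|α₁ − α₂|·ΔT = 15×10⁻⁶ × 158 = 0.00237.
1/(A₁E₁) + 1/(A₂E₂) = 1/(2475×197×10³) + 1/(1600×143×10³) = 6.422×10⁻⁹ N⁻¹.
P = 0.00237 / 6.422×10⁻⁹ = 369100 N = 369.1 kN.
σ_{invar} = P/A₂ = 369100/1600 = 230.7 MPa, compressive.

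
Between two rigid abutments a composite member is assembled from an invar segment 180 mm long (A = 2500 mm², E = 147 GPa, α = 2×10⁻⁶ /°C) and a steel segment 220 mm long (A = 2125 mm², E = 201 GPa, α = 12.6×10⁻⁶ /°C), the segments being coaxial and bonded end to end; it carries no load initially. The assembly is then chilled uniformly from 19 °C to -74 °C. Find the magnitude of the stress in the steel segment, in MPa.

Free thermal contraction of the whole bar: Σ αᵢΔT Lᵢ = 2×10⁻⁶×93×180 + 12.6×10⁻⁶×93×220 = 0.2913 mm.
The rigid supports impose zero overall length change; the single axial force P common to all segments must satisfy P Σ Lᵢ/(AᵢEᵢ) = δ_free.
The series flexibility is Σ Lᵢ/(AᵢEᵢ) = 180/(2500×147×10³) + 220/(2125×201×10³) = 1.005×10⁻⁶ mm/N.
P = 0.2913 / 1.005×10⁻⁶ = 289900 N = 289.9 kN, tensile.
σ_{steel} = P / A = 289900 / 2125 = 136.4 MPa.

σ ≈ 136 MPa (tensile)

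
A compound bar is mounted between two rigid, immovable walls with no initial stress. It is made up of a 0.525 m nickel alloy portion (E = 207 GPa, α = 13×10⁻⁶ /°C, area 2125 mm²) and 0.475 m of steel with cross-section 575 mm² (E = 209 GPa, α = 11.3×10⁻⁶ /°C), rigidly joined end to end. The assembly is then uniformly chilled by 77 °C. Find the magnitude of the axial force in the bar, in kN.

Free thermal contraction of the whole bar: Σ αᵢΔT Lᵢ = 13×10⁻⁶×77×525 + 11.3×10⁻⁶×77×475 = 0.9388 mm.
The rigid supports impose zero overall length change; the single axial force P common to all segments must satisfy P Σ Lᵢ/(AᵢEᵢ) = δ_free.
Σ Lᵢ/(AᵢEᵢ) = 525/(2125×207×10³) + 475/(575×209×10³) = 5.146×10⁻⁶ mm/N.
Hence P = δ_free / Σ(L/AE) = 0.9388/5.146×10⁻⁶ = 182.4 kN (tensile).

P ≈ 182 kN (tensile)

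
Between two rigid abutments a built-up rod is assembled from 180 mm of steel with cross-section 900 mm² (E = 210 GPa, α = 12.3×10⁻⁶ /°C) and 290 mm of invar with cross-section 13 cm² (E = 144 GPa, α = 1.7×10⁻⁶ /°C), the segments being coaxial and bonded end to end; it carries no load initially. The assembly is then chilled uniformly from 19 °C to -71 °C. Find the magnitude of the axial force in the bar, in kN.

Free thermal contraction of the whole bar: Σ αᵢΔT Lᵢ = 12.3×10⁻⁶×90×180 + 1.7×10⁻⁶×90×290 = 0.2436 mm.
The rigid supports impose zero overall length change; the single axial force P common to all segments must satisfy P Σ Lᵢ/(AᵢEᵢ) = δ_free.
Σ Lᵢ/(AᵢEᵢ) = 180/(900×210×10³) + 290/(1300×144×10³) = 2.502×10⁻⁶ mm/N.
Hence P = δ_free / Σ(L/AE) = 0.2436/2.502×10⁻⁶ = 97.39 kN (tensile).

P ≈ 97.4 kN (tensile)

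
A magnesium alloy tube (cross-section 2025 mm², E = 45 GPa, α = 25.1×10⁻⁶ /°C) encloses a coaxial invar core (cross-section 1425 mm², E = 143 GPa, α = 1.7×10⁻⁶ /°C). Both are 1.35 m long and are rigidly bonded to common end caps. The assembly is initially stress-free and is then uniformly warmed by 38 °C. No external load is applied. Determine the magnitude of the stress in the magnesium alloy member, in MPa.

σ ≈ 27.6 MPa (compressive)

Equilibrium of a rigid end plate with no external load gives equal and opposite internal forces ±P in the two members. Since α_{magnesium alloy} > α_{invar}, heating drives the magnesium alloy into compression and the invar into tension.
Equating the net (thermal + elastic) strains gives |α₁ − α₂|·ΔT = P·[1/(A₁E₁) + 1/(A₂E₂)].
|α₁ − α₂|·ΔT = 23.4×10⁻⁶ × 38 = 0.0008892.
1/(A₁E₁) + 1/(A₂E₂) = 1/(2025×45×10³) + 1/(1425×143×10³) = 1.588×10⁻⁸ N⁻¹.
So P = 0.0008892 / 1.588×10⁻⁸ = 55.99 kN.
σ_{magnesium alloy} = P/A₁ = 55990/2025 = 27.65 MPa, compressive.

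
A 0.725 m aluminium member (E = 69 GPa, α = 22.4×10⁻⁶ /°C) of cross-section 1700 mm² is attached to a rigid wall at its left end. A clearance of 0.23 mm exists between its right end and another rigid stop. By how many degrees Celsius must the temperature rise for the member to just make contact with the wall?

The gap closes when αΔT L = 0.23 mm, since the member is still unstressed at that instant.
So ΔT = g/(αL) = 0.23/(22.4×10⁻⁶ × 725) = 14.16 °C.

ΔT ≈ 14.2 °C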